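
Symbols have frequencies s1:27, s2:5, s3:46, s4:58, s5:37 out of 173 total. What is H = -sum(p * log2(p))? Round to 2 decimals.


Computing entropy H = -sum(p_i * log2(p_i)):
  s1: p = 27/173 = 0.1561, -p*log2(p) = 0.4182
  s2: p = 5/173 = 0.0289, -p*log2(p) = 0.1478
  s3: p = 46/173 = 0.2659, -p*log2(p) = 0.5081
  s4: p = 58/173 = 0.3353, -p*log2(p) = 0.5286
  s5: p = 37/173 = 0.2139, -p*log2(p) = 0.4759
H = sum of terms = 2.0786
Rounded to 2 decimals: 2.08

2.08


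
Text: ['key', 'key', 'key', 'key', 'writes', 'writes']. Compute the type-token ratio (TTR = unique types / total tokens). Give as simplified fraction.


Tokens: 6
Unique types: ('key', 'writes') = 2
TTR = 2/6
Simplify: divide both by 2 -> 1/3
TTR = 1/3

1/3


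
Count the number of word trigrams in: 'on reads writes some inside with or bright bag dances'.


Word trigrams from [10] words:
  Trigram 1: (on reads writes)
  Trigram 2: (reads writes some)
  Trigram 3: (writes some inside)
  Trigram 4: (some inside with)
  Trigram 5: (inside with or)
  Trigram 6: (with or bright)
  Trigram 7: (or bright bag)
  Trigram 8: (bright bag dances)
Total word trigrams: 10 - 2 = 8

8


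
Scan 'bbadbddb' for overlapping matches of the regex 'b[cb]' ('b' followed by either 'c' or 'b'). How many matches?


Pattern: b[cb] means 'b' followed by either 'c' or 'b'.
Scanning 'bbadbddb' position-by-position:
  Pos 0: window 'bb' -> MATCH
  Pos 1: window 'ba' -> no
  Pos 2: window 'ad' -> no
  Pos 3: window 'db' -> no
  Pos 4: window 'bd' -> no
  Pos 5: window 'dd' -> no
  Pos 6: window 'db' -> no
  Pos 7: window 'b' -> no
Total matches: 1

1


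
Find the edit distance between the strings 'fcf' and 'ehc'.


Building DP table for s1='fcf' (len 3) and s2='ehc' (len 3):
       e  h  c
    0  1  2  3
  f 1  1  2  3
  c 2  2  2  2
  f 3  3  3  3
Edit distance = dp[3][3] = 3

3


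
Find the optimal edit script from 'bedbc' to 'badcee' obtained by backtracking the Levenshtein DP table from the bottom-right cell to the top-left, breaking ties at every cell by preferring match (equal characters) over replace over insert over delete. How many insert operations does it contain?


Edit distance = 4. Backtracking from cell (5, 6) with preference match > replace > insert > delete,
then listing the resulting alignment 'bedbc' -> 'badcee' left to right:
  Step 1: keep 'b'
  Step 2: replace e->a
  Step 3: keep 'd'
  Step 4: insert 'c' [insertion #1]
  Step 5: replace b->e
  Step 6: replace c->e
Total insertions: 1

1


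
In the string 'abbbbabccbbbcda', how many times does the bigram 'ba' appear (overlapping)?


Scanning 'abbbbabccbbbcda' for bigram 'ba':
  Position 0: 'ab' -> no
  Position 1: 'bb' -> no
  Position 2: 'bb' -> no
  Position 3: 'bb' -> no
  Position 4: 'ba' -> MATCH
  Position 5: 'ab' -> no
  Position 6: 'bc' -> no
  Position 7: 'cc' -> no
  Position 8: 'cb' -> no
  Position 9: 'bb' -> no
  Position 10: 'bb' -> no
  Position 11: 'bc' -> no
  Position 12: 'cd' -> no
  Position 13: 'da' -> no
Total matches: 1

1


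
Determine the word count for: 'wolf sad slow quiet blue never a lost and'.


Counting words by splitting on spaces:
  Word 1: 'wolf'
  Word 2: 'sad'
  Word 3: 'slow'
  Word 4: 'quiet'
  Word 5: 'blue'
  Word 6: 'never'
  Word 7: 'a'
  Word 8: 'lost'
  Word 9: 'and'
Total words: 9

9


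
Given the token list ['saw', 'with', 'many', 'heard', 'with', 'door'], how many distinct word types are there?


Listing all tokens and tracking unique types:
  Token 1: 'saw' -> NEW (unique so far: 1)
  Token 2: 'with' -> NEW (unique so far: 2)
  Token 3: 'many' -> NEW (unique so far: 3)
  Token 4: 'heard' -> NEW (unique so far: 4)
  Token 5: 'with' -> duplicate (unique so far: 4)
  Token 6: 'door' -> NEW (unique so far: 5)
Unique types: ('door', 'heard', 'many', 'saw', 'with')
Vocabulary size: 5

5


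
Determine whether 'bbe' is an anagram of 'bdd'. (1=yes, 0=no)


Sort characters of 'bbe': 'bbe'
Sort characters of 'bdd': 'bdd'
Sorted forms differ -> they are NOT anagrams
Result: 0

0


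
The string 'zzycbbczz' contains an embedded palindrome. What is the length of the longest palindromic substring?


Scanning 'zzycbbczz' for palindromic substrings.
Substring at positions 3-6: 'cbbc'.
Check: reverse('cbbc') = 'cbbc' -> palindrome confirmed.
Neighbouring characters ('y' / 'z') break symmetry, so it cannot extend further.
No longer palindromic substring exists; longest length = 4

4


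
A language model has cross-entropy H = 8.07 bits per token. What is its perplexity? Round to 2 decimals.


Perplexity formula: PP = 2^H
H = 8.07
PP = 2^8.07
Decompose: 2^8.07 = 2^8 * 2^0.07
2^8 = 256, 2^0.07 ~ 1.0497167
PP ~ 256 * 1.0497167 = 268.7274752
Rounded to 2 decimals: 268.73

268.73


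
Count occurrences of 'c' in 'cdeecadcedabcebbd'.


Scanning 'cdeecadcedabcebbd' for 'c':
  Position 0: 'c' -> MATCH (count: 1)
  Position 4: 'c' -> MATCH (count: 2)
  Position 7: 'c' -> MATCH (count: 3)
  Position 12: 'c' -> MATCH (count: 4)
Total occurrences of 'c': 4

4


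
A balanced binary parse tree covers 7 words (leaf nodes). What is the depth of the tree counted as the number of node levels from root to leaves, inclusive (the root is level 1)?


In a balanced binary tree with n leaves the deepest leaf is ceil(log2(n)) edges below the root,
so counting node levels inclusive of root and leaves gives ceil(log2(n)) + 1 levels.
log2(7) = 2.8074
ceil(2.8074) = 3
levels = 3 + 1 = 4

4


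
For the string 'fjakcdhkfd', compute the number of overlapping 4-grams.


String 'fjakcdhkfd' has length L = 10.
Number of overlapping n-grams = L - n + 1
Substituting: 10 - 4 + 1 = 7

7


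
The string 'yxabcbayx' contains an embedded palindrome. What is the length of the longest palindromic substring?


Scanning 'yxabcbayx' for palindromic substrings.
Substring at positions 2-6: 'abcba'.
Check: reverse('abcba') = 'abcba' -> palindrome confirmed.
Neighbouring characters ('x' / 'y') break symmetry, so it cannot extend further.
No longer palindromic substring exists; longest length = 5

5


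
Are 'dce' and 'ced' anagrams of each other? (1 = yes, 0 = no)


Sort characters of 'dce': 'cde'
Sort characters of 'ced': 'cde'
Sorted forms match -> they ARE anagrams
Result: 1

1


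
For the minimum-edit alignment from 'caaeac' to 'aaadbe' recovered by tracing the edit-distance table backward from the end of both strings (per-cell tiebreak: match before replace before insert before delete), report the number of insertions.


Edit distance = 4. Backtracking from cell (6, 6) with preference match > replace > insert > delete,
then listing the resulting alignment 'caaeac' -> 'aaadbe' left to right:
  Step 1: replace c->a
  Step 2: keep 'a'
  Step 3: keep 'a'
  Step 4: replace e->d
  Step 5: replace a->b
  Step 6: replace c->e
Total insertions: 0

0


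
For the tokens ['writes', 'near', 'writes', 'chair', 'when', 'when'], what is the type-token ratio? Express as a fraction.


Tokens: 6
Unique types: ('chair', 'near', 'when', 'writes') = 4
TTR = 4/6
Simplify: divide both by 2 -> 2/3
TTR = 2/3

2/3


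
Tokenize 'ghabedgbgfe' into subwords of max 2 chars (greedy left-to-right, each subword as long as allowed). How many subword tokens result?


'ghabedgbgfe' has 11 characters.
Chunking with max size 2:
  Chunk 1: 'gh' (positions 0-1)
  Chunk 2: 'ab' (positions 2-3)
  Chunk 3: 'ed' (positions 4-5)
  Chunk 4: 'gb' (positions 6-7)
  Chunk 5: 'gf' (positions 8-9)
  Chunk 6: 'e' (positions 10-10)
Total chunks: ceil(11 / 2) = 6

6


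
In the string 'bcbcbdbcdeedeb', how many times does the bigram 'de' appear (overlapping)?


Scanning 'bcbcbdbcdeedeb' for bigram 'de':
  Position 0: 'bc' -> no
  Position 1: 'cb' -> no
  Position 2: 'bc' -> no
  Position 3: 'cb' -> no
  Position 4: 'bd' -> no
  Position 5: 'db' -> no
  Position 6: 'bc' -> no
  Position 7: 'cd' -> no
  Position 8: 'de' -> MATCH
  Position 9: 'ee' -> no
  Position 10: 'ed' -> no
  Position 11: 'de' -> MATCH
  Position 12: 'eb' -> no
Total matches: 2

2


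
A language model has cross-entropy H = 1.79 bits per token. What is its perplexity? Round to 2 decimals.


Perplexity formula: PP = 2^H
H = 1.79
PP = 2^1.79
Decompose: 2^1.79 = 2^1 * 2^0.79
2^1 = 2, 2^0.79 ~ 1.7290745
PP ~ 2 * 1.7290745 = 3.4581490
Rounded to 2 decimals: 3.46

3.46


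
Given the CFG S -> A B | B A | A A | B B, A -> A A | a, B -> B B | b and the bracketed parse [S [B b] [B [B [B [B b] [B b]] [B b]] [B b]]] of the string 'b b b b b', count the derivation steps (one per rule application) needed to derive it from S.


Every bracketed nonterminal node [X ...] in the tree is produced by exactly one rule application.
Reading the tree off as a leftmost derivation:
  Step 1: S  =>  B B   (applied S -> B B)
  Step 2: B B  =>  b B   (applied B -> b)
  Step 3: b B  =>  b B B   (applied B -> B B)
  Step 4: b B B  =>  b B B B   (applied B -> B B)
  Step 5: b B B B  =>  b B B B B   (applied B -> B B)
  Step 6: b B B B B  =>  b b B B B   (applied B -> b)
  Step 7: b b B B B  =>  b b b B B   (applied B -> b)
  Step 8: b b b B B  =>  b b b b B   (applied B -> b)
  Step 9: b b b b B  =>  b b b b b   (applied B -> b)
Final yield: b b b b b
Total rewrite steps: 9

9


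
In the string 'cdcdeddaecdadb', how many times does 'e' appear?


Scanning 'cdcdeddaecdadb' for 'e':
  Position 4: 'e' -> MATCH (count: 1)
  Position 8: 'e' -> MATCH (count: 2)
Total occurrences of 'e': 2

2


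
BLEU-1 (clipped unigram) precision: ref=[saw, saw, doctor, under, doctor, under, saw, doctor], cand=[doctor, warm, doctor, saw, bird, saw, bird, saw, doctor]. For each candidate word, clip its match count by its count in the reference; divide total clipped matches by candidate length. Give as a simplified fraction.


Reference word counts: {'doctor': 3, 'saw': 3, 'under': 2}
Checking each candidate word (with clipping):
  'doctor' -> in reference (ref count 3, used 1/3) -> match (matches: 1)
  'warm' -> not in reference -> no match (matches: 1)
  'doctor' -> in reference (ref count 3, used 2/3) -> match (matches: 2)
  'saw' -> in reference (ref count 3, used 1/3) -> match (matches: 3)
  'bird' -> not in reference -> no match (matches: 3)
  'saw' -> in reference (ref count 3, used 2/3) -> match (matches: 4)
  'bird' -> not in reference -> no match (matches: 4)
  'saw' -> in reference (ref count 3, used 3/3) -> match (matches: 5)
  'doctor' -> in reference (ref count 3, used 3/3) -> match (matches: 6)
Clipped matches: 6, Candidate length: 9
Precision = 6/9 = 2/3

2/3


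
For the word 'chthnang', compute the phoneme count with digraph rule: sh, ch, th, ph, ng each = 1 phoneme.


Parsing 'chthnang' greedily, digraphs first:
  'ch' -> digraph (1 consonant phoneme) (phonemes so far: 1)
  'th' -> digraph (1 consonant phoneme) (phonemes so far: 2)
  'n' -> consonant phoneme (phonemes so far: 3)
  'a' -> vowel phoneme (phonemes so far: 4)
  'ng' -> digraph (1 consonant phoneme) (phonemes so far: 5)
Total phonemes: 5

5


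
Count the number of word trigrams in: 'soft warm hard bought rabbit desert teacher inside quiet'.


Word trigrams from [9] words:
  Trigram 1: (soft warm hard)
  Trigram 2: (warm hard bought)
  Trigram 3: (hard bought rabbit)
  Trigram 4: (bought rabbit desert)
  Trigram 5: (rabbit desert teacher)
  Trigram 6: (desert teacher inside)
  Trigram 7: (teacher inside quiet)
Total word trigrams: 9 - 2 = 7

7


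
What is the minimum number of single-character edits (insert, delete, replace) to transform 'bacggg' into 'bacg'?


Building DP table for s1='bacggg' (len 6) and s2='bacg' (len 4):
       b  a  c  g
    0  1  2  3  4
  b 1  0  1  2  3
  a 2  1  0  1  2
  c 3  2  1  0  1
  g 4  3  2  1  0
  g 5  4  3  2  1
  g 6  5  4  3  2
Edit distance = dp[6][4] = 2

2


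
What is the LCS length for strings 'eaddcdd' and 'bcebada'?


DP table for LCS of 'eaddcdd' and 'bcebada':
       b  c  e  b  a  d  a
    0  0  0  0  0  0  0  0
  e 0  0  0  1  1  1  1  1
  a 0  0  0  1  1  2  2  2
  d 0  0  0  1  1  2  3  3
  d 0  0  0  1  1  2  3  3
  c 0  0  1  1  1  2  3  3
  d 0  0  1  1  1  2  3  3
  d 0  0  1  1  1  2  3  3
LCS: 'ead'
LCS length = 3

3


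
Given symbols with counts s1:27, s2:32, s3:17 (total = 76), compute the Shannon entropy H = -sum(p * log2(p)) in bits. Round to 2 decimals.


Computing entropy H = -sum(p_i * log2(p_i)):
  s1: p = 27/76 = 0.3553, -p*log2(p) = 0.5304
  s2: p = 32/76 = 0.4211, -p*log2(p) = 0.5254
  s3: p = 17/76 = 0.2237, -p*log2(p) = 0.4833
H = sum of terms = 1.5391
Rounded to 2 decimals: 1.54

1.54


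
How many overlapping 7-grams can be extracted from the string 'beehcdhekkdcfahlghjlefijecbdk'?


String 'beehcdhekkdcfahlghjlefijecbdk' has length L = 29.
Number of overlapping n-grams = L - n + 1
Substituting: 29 - 7 + 1 = 23

23


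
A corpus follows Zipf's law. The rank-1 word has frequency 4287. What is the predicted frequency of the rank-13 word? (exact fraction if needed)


Zipf's law: freq(rank) = f1 / rank
f1 = 4287, rank = 13
freq = 4287 / 13
GCD(4287, 13) = 1
Simplified: 4287/13

4287/13


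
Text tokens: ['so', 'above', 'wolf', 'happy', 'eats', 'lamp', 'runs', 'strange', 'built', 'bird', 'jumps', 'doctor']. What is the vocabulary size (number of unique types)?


Listing all tokens and tracking unique types:
  Token 1: 'so' -> NEW (unique so far: 1)
  Token 2: 'above' -> NEW (unique so far: 2)
  Token 3: 'wolf' -> NEW (unique so far: 3)
  Token 4: 'happy' -> NEW (unique so far: 4)
  Token 5: 'eats' -> NEW (unique so far: 5)
  Token 6: 'lamp' -> NEW (unique so far: 6)
  Token 7: 'runs' -> NEW (unique so far: 7)
  Token 8: 'strange' -> NEW (unique so far: 8)
  Token 9: 'built' -> NEW (unique so far: 9)
  Token 10: 'bird' -> NEW (unique so far: 10)
  Token 11: 'jumps' -> NEW (unique so far: 11)
  Token 12: 'doctor' -> NEW (unique so far: 12)
Unique types: ('above', 'bird', 'built', 'doctor', 'eats', 'happy', 'jumps', 'lamp', 'runs', 'so', 'strange', 'wolf')
Vocabulary size: 12

12


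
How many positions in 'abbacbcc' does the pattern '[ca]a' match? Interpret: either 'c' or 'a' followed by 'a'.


Pattern: [ca]a means either 'c' or 'a' followed by 'a'.
Scanning 'abbacbcc' position-by-position:
  Pos 0: window 'ab' -> no
  Pos 1: window 'bb' -> no
  Pos 2: window 'ba' -> no
  Pos 3: window 'ac' -> no
  Pos 4: window 'cb' -> no
  Pos 5: window 'bc' -> no
  Pos 6: window 'cc' -> no
  Pos 7: window 'c' -> no
Total matches: 0

0


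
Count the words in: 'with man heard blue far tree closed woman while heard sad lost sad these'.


Counting words by splitting on spaces:
  Word 1: 'with'
  Word 2: 'man'
  Word 3: 'heard'
  Word 4: 'blue'
  Word 5: 'far'
  Word 6: 'tree'
  Word 7: 'closed'
  Word 8: 'woman'
  Word 9: 'while'
  Word 10: 'heard'
  Word 11: 'sad'
  Word 12: 'lost'
  Word 13: 'sad'
  Word 14: 'these'
Total words: 14

14


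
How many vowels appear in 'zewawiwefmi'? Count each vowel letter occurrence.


Scanning each character of 'zewawiwefmi':
  Position 1: 'z' -> consonant (running count: 0)
  Position 2: 'e' -> vowel (running count: 1)
  Position 3: 'w' -> consonant (running count: 1)
  Position 4: 'a' -> vowel (running count: 2)
  Position 5: 'w' -> consonant (running count: 2)
  Position 6: 'i' -> vowel (running count: 3)
  Position 7: 'w' -> consonant (running count: 3)
  Position 8: 'e' -> vowel (running count: 4)
  Position 9: 'f' -> consonant (running count: 4)
  Position 10: 'm' -> consonant (running count: 4)
  Position 11: 'i' -> vowel (running count: 5)
Total vowels: 5

5


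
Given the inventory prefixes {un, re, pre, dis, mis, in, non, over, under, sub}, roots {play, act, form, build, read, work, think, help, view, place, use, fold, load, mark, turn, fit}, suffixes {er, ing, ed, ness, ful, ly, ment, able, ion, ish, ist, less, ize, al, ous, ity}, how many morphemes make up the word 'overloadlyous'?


Segmenting 'overloadlyous' against the inventory:
  'over' -> prefix (morpheme 1)
  'load' -> root (morpheme 2)
  'ly' -> suffix (morpheme 3)
  'ous' -> suffix (morpheme 4)
Total morphemes: 4

4


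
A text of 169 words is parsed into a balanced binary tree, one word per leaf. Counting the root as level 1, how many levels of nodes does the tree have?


In a balanced binary tree with n leaves the deepest leaf is ceil(log2(n)) edges below the root,
so counting node levels inclusive of root and leaves gives ceil(log2(n)) + 1 levels.
log2(169) = 7.4009
ceil(7.4009) = 8
levels = 8 + 1 = 9

9


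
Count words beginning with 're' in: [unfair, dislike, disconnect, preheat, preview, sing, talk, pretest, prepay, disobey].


Checking each word for prefix 're':
  'unfair' -> no (count: 0)
  'dislike' -> no (count: 0)
  'disconnect' -> no (count: 0)
  'preheat' -> no (count: 0)
  'preview' -> no (count: 0)
  'sing' -> no (count: 0)
  'talk' -> no (count: 0)
  'pretest' -> no (count: 0)
  'prepay' -> no (count: 0)
  'disobey' -> no (count: 0)
Total with prefix 're': 0

0


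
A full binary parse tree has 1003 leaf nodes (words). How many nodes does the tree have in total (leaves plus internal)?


Leaf nodes (terminals): 1003
Internal nodes = n - 1 = 1003 - 1 = 1002
Total = leaves + internal = 1003 + 1002 = 2005

2005


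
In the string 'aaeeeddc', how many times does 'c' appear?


Scanning 'aaeeeddc' for 'c':
  Position 7: 'c' -> MATCH (count: 1)
Total occurrences of 'c': 1

1


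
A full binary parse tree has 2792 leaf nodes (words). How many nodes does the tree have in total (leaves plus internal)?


Leaf nodes (terminals): 2792
Internal nodes = n - 1 = 2792 - 1 = 2791
Total = leaves + internal = 2792 + 2791 = 5583

5583


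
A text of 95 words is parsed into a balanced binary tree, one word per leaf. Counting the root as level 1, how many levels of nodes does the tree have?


In a balanced binary tree with n leaves the deepest leaf is ceil(log2(n)) edges below the root,
so counting node levels inclusive of root and leaves gives ceil(log2(n)) + 1 levels.
log2(95) = 6.5699
ceil(6.5699) = 7
levels = 7 + 1 = 8

8


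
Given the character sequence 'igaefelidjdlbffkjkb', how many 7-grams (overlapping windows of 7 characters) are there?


String 'igaefelidjdlbffkjkb' has length L = 19.
Number of overlapping n-grams = L - n + 1
Substituting: 19 - 7 + 1 = 13

13


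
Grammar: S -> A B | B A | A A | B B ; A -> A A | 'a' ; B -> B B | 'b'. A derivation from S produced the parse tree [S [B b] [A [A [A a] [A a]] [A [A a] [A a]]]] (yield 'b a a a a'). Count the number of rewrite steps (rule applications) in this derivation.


Every bracketed nonterminal node [X ...] in the tree is produced by exactly one rule application.
Reading the tree off as a leftmost derivation:
  Step 1: S  =>  B A   (applied S -> B A)
  Step 2: B A  =>  b A   (applied B -> b)
  Step 3: b A  =>  b A A   (applied A -> A A)
  Step 4: b A A  =>  b A A A   (applied A -> A A)
  Step 5: b A A A  =>  b a A A   (applied A -> a)
  Step 6: b a A A  =>  b a a A   (applied A -> a)
  Step 7: b a a A  =>  b a a A A   (applied A -> A A)
  Step 8: b a a A A  =>  b a a a A   (applied A -> a)
  Step 9: b a a a A  =>  b a a a a   (applied A -> a)
Final yield: b a a a a
Total rewrite steps: 9

9


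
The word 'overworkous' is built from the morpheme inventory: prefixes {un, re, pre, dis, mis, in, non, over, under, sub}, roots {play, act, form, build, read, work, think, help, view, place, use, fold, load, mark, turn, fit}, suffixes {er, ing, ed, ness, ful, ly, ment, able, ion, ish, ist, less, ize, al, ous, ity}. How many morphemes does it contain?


Segmenting 'overworkous' against the inventory:
  'over' -> prefix (morpheme 1)
  'work' -> root (morpheme 2)
  'ous' -> suffix (morpheme 3)
Total morphemes: 3

3


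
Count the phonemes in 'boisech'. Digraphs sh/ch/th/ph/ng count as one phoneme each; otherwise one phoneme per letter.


Parsing 'boisech' greedily, digraphs first:
  'b' -> consonant phoneme (phonemes so far: 1)
  'o' -> vowel phoneme (phonemes so far: 2)
  'i' -> vowel phoneme (phonemes so far: 3)
  's' -> consonant phoneme (phonemes so far: 4)
  'e' -> vowel phoneme (phonemes so far: 5)
  'ch' -> digraph (1 consonant phoneme) (phonemes so far: 6)
Total phonemes: 6

6


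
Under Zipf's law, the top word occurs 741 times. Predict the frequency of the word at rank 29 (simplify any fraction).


Zipf's law: freq(rank) = f1 / rank
f1 = 741, rank = 29
freq = 741 / 29
GCD(741, 29) = 1
Simplified: 741/29

741/29


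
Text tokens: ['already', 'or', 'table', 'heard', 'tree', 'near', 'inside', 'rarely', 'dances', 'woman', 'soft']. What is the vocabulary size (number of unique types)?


Listing all tokens and tracking unique types:
  Token 1: 'already' -> NEW (unique so far: 1)
  Token 2: 'or' -> NEW (unique so far: 2)
  Token 3: 'table' -> NEW (unique so far: 3)
  Token 4: 'heard' -> NEW (unique so far: 4)
  Token 5: 'tree' -> NEW (unique so far: 5)
  Token 6: 'near' -> NEW (unique so far: 6)
  Token 7: 'inside' -> NEW (unique so far: 7)
  Token 8: 'rarely' -> NEW (unique so far: 8)
  Token 9: 'dances' -> NEW (unique so far: 9)
  Token 10: 'woman' -> NEW (unique so far: 10)
  Token 11: 'soft' -> NEW (unique so far: 11)
Unique types: ('already', 'dances', 'heard', 'inside', 'near', 'or', 'rarely', 'soft', 'table', 'tree', 'woman')
Vocabulary size: 11

11


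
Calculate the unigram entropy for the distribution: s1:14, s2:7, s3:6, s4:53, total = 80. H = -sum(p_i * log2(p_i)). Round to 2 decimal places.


Computing entropy H = -sum(p_i * log2(p_i)):
  s1: p = 14/80 = 0.1750, -p*log2(p) = 0.4401
  s2: p = 7/80 = 0.0875, -p*log2(p) = 0.3075
  s3: p = 6/80 = 0.0750, -p*log2(p) = 0.2803
  s4: p = 53/80 = 0.6625, -p*log2(p) = 0.3935
H = sum of terms = 1.4214
Rounded to 2 decimals: 1.42

1.42


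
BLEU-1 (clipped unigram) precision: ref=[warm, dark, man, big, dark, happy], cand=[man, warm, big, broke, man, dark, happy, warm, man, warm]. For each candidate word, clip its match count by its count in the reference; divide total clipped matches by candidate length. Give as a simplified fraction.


Reference word counts: {'big': 1, 'dark': 2, 'happy': 1, 'man': 1, 'warm': 1}
Checking each candidate word (with clipping):
  'man' -> in reference (ref count 1, used 1/1) -> match (matches: 1)
  'warm' -> in reference (ref count 1, used 1/1) -> match (matches: 2)
  'big' -> in reference (ref count 1, used 1/1) -> match (matches: 3)
  'broke' -> not in reference -> no match (matches: 3)
  'man' -> ref count 1 already used up (1/1) -> clipped, no match (matches: 3)
  'dark' -> in reference (ref count 2, used 1/2) -> match (matches: 4)
  'happy' -> in reference (ref count 1, used 1/1) -> match (matches: 5)
  'warm' -> ref count 1 already used up (1/1) -> clipped, no match (matches: 5)
  'man' -> ref count 1 already used up (1/1) -> clipped, no match (matches: 5)
  'warm' -> ref count 1 already used up (1/1) -> clipped, no match (matches: 5)
Clipped matches: 5, Candidate length: 10
Precision = 5/10 = 1/2

1/2


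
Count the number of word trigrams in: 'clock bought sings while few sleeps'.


Word trigrams from [6] words:
  Trigram 1: (clock bought sings)
  Trigram 2: (bought sings while)
  Trigram 3: (sings while few)
  Trigram 4: (while few sleeps)
Total word trigrams: 6 - 2 = 4

4


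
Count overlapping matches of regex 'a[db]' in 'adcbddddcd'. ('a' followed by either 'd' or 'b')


Pattern: a[db] means 'a' followed by either 'd' or 'b'.
Scanning 'adcbddddcd' position-by-position:
  Pos 0: window 'ad' -> MATCH
  Pos 1: window 'dc' -> no
  Pos 2: window 'cb' -> no
  Pos 3: window 'bd' -> no
  Pos 4: window 'dd' -> no
  Pos 5: window 'dd' -> no
  Pos 6: window 'dd' -> no
  Pos 7: window 'dc' -> no
  Pos 8: window 'cd' -> no
  Pos 9: window 'd' -> no
Total matches: 1

1


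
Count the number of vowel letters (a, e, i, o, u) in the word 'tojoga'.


Scanning each character of 'tojoga':
  Position 1: 't' -> consonant (running count: 0)
  Position 2: 'o' -> vowel (running count: 1)
  Position 3: 'j' -> consonant (running count: 1)
  Position 4: 'o' -> vowel (running count: 2)
  Position 5: 'g' -> consonant (running count: 2)
  Position 6: 'a' -> vowel (running count: 3)
Total vowels: 3

3


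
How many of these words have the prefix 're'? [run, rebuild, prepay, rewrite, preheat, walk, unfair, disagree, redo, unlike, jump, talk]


Checking each word for prefix 're':
  'run' -> no (count: 0)
  'rebuild' -> YES, starts with 're' (count: 1)
  'prepay' -> no (count: 1)
  'rewrite' -> YES, starts with 're' (count: 2)
  'preheat' -> no (count: 2)
  'walk' -> no (count: 2)
  'unfair' -> no (count: 2)
  'disagree' -> no (count: 2)
  'redo' -> YES, starts with 're' (count: 3)
  'unlike' -> no (count: 3)
  'jump' -> no (count: 3)
  'talk' -> no (count: 3)
Total with prefix 're': 3

3


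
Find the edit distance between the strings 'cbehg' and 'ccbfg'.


Building DP table for s1='cbehg' (len 5) and s2='ccbfg' (len 5):
       c  c  b  f  g
    0  1  2  3  4  5
  c 1  0  1  2  3  4
  b 2  1  1  1  2  3
  e 3  2  2  2  2  3
  h 4  3  3  3  3  3
  g 5  4  4  4  4  3
Edit distance = dp[5][5] = 3

3


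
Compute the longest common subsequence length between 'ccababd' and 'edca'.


DP table for LCS of 'ccababd' and 'edca':
       e  d  c  a
    0  0  0  0  0
  c 0  0  0  1  1
  c 0  0  0  1  1
  a 0  0  0  1  2
  b 0  0  0  1  2
  a 0  0  0  1  2
  b 0  0  0  1  2
  d 0  0  1  1  2
LCS: 'ca'
LCS length = 2

2


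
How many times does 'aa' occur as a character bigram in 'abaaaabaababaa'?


Scanning 'abaaaabaababaa' for bigram 'aa':
  Position 0: 'ab' -> no
  Position 1: 'ba' -> no
  Position 2: 'aa' -> MATCH
  Position 3: 'aa' -> MATCH
  Position 4: 'aa' -> MATCH
  Position 5: 'ab' -> no
  Position 6: 'ba' -> no
  Position 7: 'aa' -> MATCH
  Position 8: 'ab' -> no
  Position 9: 'ba' -> no
  Position 10: 'ab' -> no
  Position 11: 'ba' -> no
  Position 12: 'aa' -> MATCH
Total matches: 5

5


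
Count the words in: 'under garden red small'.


Counting words by splitting on spaces:
  Word 1: 'under'
  Word 2: 'garden'
  Word 3: 'red'
  Word 4: 'small'
Total words: 4

4


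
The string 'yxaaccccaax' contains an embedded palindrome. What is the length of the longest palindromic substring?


Scanning 'yxaaccccaax' for palindromic substrings.
Substring at positions 1-10: 'xaaccccaax'.
Check: reverse('xaaccccaax') = 'xaaccccaax' -> palindrome confirmed.
Neighbouring characters ('y' / '-') break symmetry, so it cannot extend further.
No longer palindromic substring exists; longest length = 10

10


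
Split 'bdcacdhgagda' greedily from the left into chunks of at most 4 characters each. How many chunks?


'bdcacdhgagda' has 12 characters.
Chunking with max size 4:
  Chunk 1: 'bdca' (positions 0-3)
  Chunk 2: 'cdhg' (positions 4-7)
  Chunk 3: 'agda' (positions 8-11)
Total chunks: ceil(12 / 4) = 3

3


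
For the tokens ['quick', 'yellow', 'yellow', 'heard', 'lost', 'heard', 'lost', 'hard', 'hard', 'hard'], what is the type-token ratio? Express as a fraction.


Tokens: 10
Unique types: ('hard', 'heard', 'lost', 'quick', 'yellow') = 5
TTR = 5/10
Simplify: divide both by 5 -> 1/2
TTR = 1/2

1/2


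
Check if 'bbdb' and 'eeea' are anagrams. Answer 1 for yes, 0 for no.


Sort characters of 'bbdb': 'bbbd'
Sort characters of 'eeea': 'aeee'
Sorted forms differ -> they are NOT anagrams
Result: 0

0


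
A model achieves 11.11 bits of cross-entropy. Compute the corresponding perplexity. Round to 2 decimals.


Perplexity formula: PP = 2^H
H = 11.11
PP = 2^11.11
Decompose: 2^11.11 = 2^11 * 2^0.11
2^11 = 2048, 2^0.11 ~ 1.0792282
PP ~ 2048 * 1.0792282 = 2210.2593536
Rounded to 2 decimals: 2210.26

2210.26


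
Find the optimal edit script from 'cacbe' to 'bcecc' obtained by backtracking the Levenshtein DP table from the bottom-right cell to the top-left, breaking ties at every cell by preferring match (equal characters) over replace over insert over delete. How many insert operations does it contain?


Edit distance = 4. Backtracking from cell (5, 5) with preference match > replace > insert > delete,
then listing the resulting alignment 'cacbe' -> 'bcecc' left to right:
  Step 1: insert 'b' [insertion #1]
  Step 2: keep 'c'
  Step 3: replace a->e
  Step 4: keep 'c'
  Step 5: delete 'b'
  Step 6: replace e->c
Total insertions: 1

1


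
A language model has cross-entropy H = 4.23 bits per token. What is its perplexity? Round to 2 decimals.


Perplexity formula: PP = 2^H
H = 4.23
PP = 2^4.23
Decompose: 2^4.23 = 2^4 * 2^0.23
2^4 = 16, 2^0.23 ~ 1.1728349
PP ~ 16 * 1.1728349 = 18.7653584
Rounded to 2 decimals: 18.77

18.77


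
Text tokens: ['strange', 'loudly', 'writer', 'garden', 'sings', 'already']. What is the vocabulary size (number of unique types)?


Listing all tokens and tracking unique types:
  Token 1: 'strange' -> NEW (unique so far: 1)
  Token 2: 'loudly' -> NEW (unique so far: 2)
  Token 3: 'writer' -> NEW (unique so far: 3)
  Token 4: 'garden' -> NEW (unique so far: 4)
  Token 5: 'sings' -> NEW (unique so far: 5)
  Token 6: 'already' -> NEW (unique so far: 6)
Unique types: ('already', 'garden', 'loudly', 'sings', 'strange', 'writer')
Vocabulary size: 6

6


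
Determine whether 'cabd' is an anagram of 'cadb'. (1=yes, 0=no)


Sort characters of 'cabd': 'abcd'
Sort characters of 'cadb': 'abcd'
Sorted forms match -> they ARE anagrams
Result: 1

1


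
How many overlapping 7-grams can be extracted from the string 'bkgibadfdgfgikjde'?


String 'bkgibadfdgfgikjde' has length L = 17.
Number of overlapping n-grams = L - n + 1
Substituting: 17 - 7 + 1 = 11

11


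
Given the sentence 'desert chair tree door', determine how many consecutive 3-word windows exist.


Word trigrams from [4] words:
  Trigram 1: (desert chair tree)
  Trigram 2: (chair tree door)
Total word trigrams: 4 - 2 = 2

2


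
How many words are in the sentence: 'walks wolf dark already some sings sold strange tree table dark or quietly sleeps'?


Counting words by splitting on spaces:
  Word 1: 'walks'
  Word 2: 'wolf'
  Word 3: 'dark'
  Word 4: 'already'
  Word 5: 'some'
  Word 6: 'sings'
  Word 7: 'sold'
  Word 8: 'strange'
  Word 9: 'tree'
  Word 10: 'table'
  Word 11: 'dark'
  Word 12: 'or'
  Word 13: 'quietly'
  Word 14: 'sleeps'
Total words: 14

14


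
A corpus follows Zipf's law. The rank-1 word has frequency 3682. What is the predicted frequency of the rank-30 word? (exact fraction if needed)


Zipf's law: freq(rank) = f1 / rank
f1 = 3682, rank = 30
freq = 3682 / 30
GCD(3682, 30) = 2
Simplified: 1841/15

1841/15


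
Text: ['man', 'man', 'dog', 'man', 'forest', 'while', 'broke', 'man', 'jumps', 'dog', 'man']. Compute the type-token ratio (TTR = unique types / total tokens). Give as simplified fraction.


Tokens: 11
Unique types: ('broke', 'dog', 'forest', 'jumps', 'man', 'while') = 6
TTR = 6/11
Already in lowest terms.

6/11


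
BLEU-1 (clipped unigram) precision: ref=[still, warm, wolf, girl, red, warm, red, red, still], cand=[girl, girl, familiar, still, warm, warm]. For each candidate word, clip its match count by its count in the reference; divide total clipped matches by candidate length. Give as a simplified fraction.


Reference word counts: {'girl': 1, 'red': 3, 'still': 2, 'warm': 2, 'wolf': 1}
Checking each candidate word (with clipping):
  'girl' -> in reference (ref count 1, used 1/1) -> match (matches: 1)
  'girl' -> ref count 1 already used up (1/1) -> clipped, no match (matches: 1)
  'familiar' -> not in reference -> no match (matches: 1)
  'still' -> in reference (ref count 2, used 1/2) -> match (matches: 2)
  'warm' -> in reference (ref count 2, used 1/2) -> match (matches: 3)
  'warm' -> in reference (ref count 2, used 2/2) -> match (matches: 4)
Clipped matches: 4, Candidate length: 6
Precision = 4/6 = 2/3

2/3


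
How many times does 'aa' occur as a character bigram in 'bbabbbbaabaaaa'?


Scanning 'bbabbbbaabaaaa' for bigram 'aa':
  Position 0: 'bb' -> no
  Position 1: 'ba' -> no
  Position 2: 'ab' -> no
  Position 3: 'bb' -> no
  Position 4: 'bb' -> no
  Position 5: 'bb' -> no
  Position 6: 'ba' -> no
  Position 7: 'aa' -> MATCH
  Position 8: 'ab' -> no
  Position 9: 'ba' -> no
  Position 10: 'aa' -> MATCH
  Position 11: 'aa' -> MATCH
  Position 12: 'aa' -> MATCH
Total matches: 4

4


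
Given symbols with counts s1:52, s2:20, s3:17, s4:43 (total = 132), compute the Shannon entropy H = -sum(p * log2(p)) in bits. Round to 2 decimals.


Computing entropy H = -sum(p_i * log2(p_i)):
  s1: p = 52/132 = 0.3939, -p*log2(p) = 0.5294
  s2: p = 20/132 = 0.1515, -p*log2(p) = 0.4125
  s3: p = 17/132 = 0.1288, -p*log2(p) = 0.3808
  s4: p = 43/132 = 0.3258, -p*log2(p) = 0.5271
H = sum of terms = 1.8498
Rounded to 2 decimals: 1.85

1.85


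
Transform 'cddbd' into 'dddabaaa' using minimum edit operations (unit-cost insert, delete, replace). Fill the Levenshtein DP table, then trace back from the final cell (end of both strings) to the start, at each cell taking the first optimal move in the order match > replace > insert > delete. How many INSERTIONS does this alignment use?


Edit distance = 5. Backtracking from cell (5, 8) with preference match > replace > insert > delete,
then listing the resulting alignment 'cddbd' -> 'dddabaaa' left to right:
  Step 1: replace c->d
  Step 2: keep 'd'
  Step 3: keep 'd'
  Step 4: insert 'a' [insertion #1]
  Step 5: keep 'b'
  Step 6: insert 'a' [insertion #2]
  Step 7: insert 'a' [insertion #3]
  Step 8: replace d->a
Total insertions: 3

3


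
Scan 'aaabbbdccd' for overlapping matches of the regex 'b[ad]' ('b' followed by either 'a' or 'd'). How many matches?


Pattern: b[ad] means 'b' followed by either 'a' or 'd'.
Scanning 'aaabbbdccd' position-by-position:
  Pos 0: window 'aa' -> no
  Pos 1: window 'aa' -> no
  Pos 2: window 'ab' -> no
  Pos 3: window 'bb' -> no
  Pos 4: window 'bb' -> no
  Pos 5: window 'bd' -> MATCH
  Pos 6: window 'dc' -> no
  Pos 7: window 'cc' -> no
  Pos 8: window 'cd' -> no
  Pos 9: window 'd' -> no
Total matches: 1

1


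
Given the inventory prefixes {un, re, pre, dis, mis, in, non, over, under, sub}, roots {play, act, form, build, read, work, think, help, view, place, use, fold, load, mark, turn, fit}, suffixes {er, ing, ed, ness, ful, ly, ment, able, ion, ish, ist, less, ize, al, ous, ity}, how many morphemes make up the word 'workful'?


Segmenting 'workful' against the inventory:
  'work' -> root (morpheme 1)
  'ful' -> suffix (morpheme 2)
Total morphemes: 2

2


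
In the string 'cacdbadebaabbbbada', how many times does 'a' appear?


Scanning 'cacdbadebaabbbbada' for 'a':
  Position 1: 'a' -> MATCH (count: 1)
  Position 5: 'a' -> MATCH (count: 2)
  Position 9: 'a' -> MATCH (count: 3)
  Position 10: 'a' -> MATCH (count: 4)
  Position 15: 'a' -> MATCH (count: 5)
  Position 17: 'a' -> MATCH (count: 6)
Total occurrences of 'a': 6

6


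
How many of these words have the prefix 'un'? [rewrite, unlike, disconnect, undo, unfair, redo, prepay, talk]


Checking each word for prefix 'un':
  'rewrite' -> no (count: 0)
  'unlike' -> YES, starts with 'un' (count: 1)
  'disconnect' -> no (count: 1)
  'undo' -> YES, starts with 'un' (count: 2)
  'unfair' -> YES, starts with 'un' (count: 3)
  'redo' -> no (count: 3)
  'prepay' -> no (count: 3)
  'talk' -> no (count: 3)
Total with prefix 'un': 3

3


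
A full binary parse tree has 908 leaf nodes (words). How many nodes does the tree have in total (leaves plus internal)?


Leaf nodes (terminals): 908
Internal nodes = n - 1 = 908 - 1 = 907
Total = leaves + internal = 908 + 907 = 1815

1815


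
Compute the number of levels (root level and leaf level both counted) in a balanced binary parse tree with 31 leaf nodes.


In a balanced binary tree with n leaves the deepest leaf is ceil(log2(n)) edges below the root,
so counting node levels inclusive of root and leaves gives ceil(log2(n)) + 1 levels.
log2(31) = 4.9542
ceil(4.9542) = 5
levels = 5 + 1 = 6

6


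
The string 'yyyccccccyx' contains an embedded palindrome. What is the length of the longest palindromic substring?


Scanning 'yyyccccccyx' for palindromic substrings.
Substring at positions 2-9: 'yccccccy'.
Check: reverse('yccccccy') = 'yccccccy' -> palindrome confirmed.
Neighbouring characters ('y' / 'x') break symmetry, so it cannot extend further.
No longer palindromic substring exists; longest length = 8

8


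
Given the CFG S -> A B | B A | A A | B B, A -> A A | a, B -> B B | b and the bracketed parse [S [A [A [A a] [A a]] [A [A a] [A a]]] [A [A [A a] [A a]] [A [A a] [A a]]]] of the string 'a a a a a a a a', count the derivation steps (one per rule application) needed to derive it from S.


Every bracketed nonterminal node [X ...] in the tree is produced by exactly one rule application.
Reading the tree off as a leftmost derivation:
  Step 1: S  =>  A A   (applied S -> A A)
  Step 2: A A  =>  A A A   (applied A -> A A)
  Step 3: A A A  =>  A A A A   (applied A -> A A)
  Step 4: A A A A  =>  a A A A   (applied A -> a)
  Step 5: a A A A  =>  a a A A   (applied A -> a)
  Step 6: a a A A  =>  a a A A A   (applied A -> A A)
  Step 7: a a A A A  =>  a a a A A   (applied A -> a)
  Step 8: a a a A A  =>  a a a a A   (applied A -> a)
  Step 9: a a a a A  =>  a a a a A A   (applied A -> A A)
  Step 10: a a a a A A  =>  a a a a A A A   (applied A -> A A)
  Step 11: a a a a A A A  =>  a a a a a A A   (applied A -> a)
  Step 12: a a a a a A A  =>  a a a a a a A   (applied A -> a)
  Step 13: a a a a a a A  =>  a a a a a a A A   (applied A -> A A)
  Step 14: a a a a a a A A  =>  a a a a a a a A   (applied A -> a)
  Step 15: a a a a a a a A  =>  a a a a a a a a   (applied A -> a)
Final yield: a a a a a a a a
Total rewrite steps: 15

15


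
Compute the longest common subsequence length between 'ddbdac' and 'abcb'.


DP table for LCS of 'ddbdac' and 'abcb':
       a  b  c  b
    0  0  0  0  0
  d 0  0  0  0  0
  d 0  0  0  0  0
  b 0  0  1  1  1
  d 0  0  1  1  1
  a 0  1  1  1  1
  c 0  1  1  2  2
LCS: 'bc'
LCS length = 2

2


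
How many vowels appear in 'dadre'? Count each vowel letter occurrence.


Scanning each character of 'dadre':
  Position 1: 'd' -> consonant (running count: 0)
  Position 2: 'a' -> vowel (running count: 1)
  Position 3: 'd' -> consonant (running count: 1)
  Position 4: 'r' -> consonant (running count: 1)
  Position 5: 'e' -> vowel (running count: 2)
Total vowels: 2

2


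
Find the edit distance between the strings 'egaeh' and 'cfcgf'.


Building DP table for s1='egaeh' (len 5) and s2='cfcgf' (len 5):
       c  f  c  g  f
    0  1  2  3  4  5
  e 1  1  2  3  4  5
  g 2  2  2  3  3  4
  a 3  3  3  3  4  4
  e 4  4  4  4  4  5
  h 5  5  5  5  5  5
Edit distance = dp[5][5] = 5

5


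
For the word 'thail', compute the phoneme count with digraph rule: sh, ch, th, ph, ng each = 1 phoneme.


Parsing 'thail' greedily, digraphs first:
  'th' -> digraph (1 consonant phoneme) (phonemes so far: 1)
  'a' -> vowel phoneme (phonemes so far: 2)
  'i' -> vowel phoneme (phonemes so far: 3)
  'l' -> consonant phoneme (phonemes so far: 4)
Total phonemes: 4

4


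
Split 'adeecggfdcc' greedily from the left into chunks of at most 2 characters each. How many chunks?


'adeecggfdcc' has 11 characters.
Chunking with max size 2:
  Chunk 1: 'ad' (positions 0-1)
  Chunk 2: 'ee' (positions 2-3)
  Chunk 3: 'cg' (positions 4-5)
  Chunk 4: 'gf' (positions 6-7)
  Chunk 5: 'dc' (positions 8-9)
  Chunk 6: 'c' (positions 10-10)
Total chunks: ceil(11 / 2) = 6

6


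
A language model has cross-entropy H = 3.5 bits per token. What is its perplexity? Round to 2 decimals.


Perplexity formula: PP = 2^H
H = 3.5
PP = 2^3.5
Decompose: 2^3.5 = 2^3 * 2^0.5 = 2^3 * sqrt(2)
2^3 = 8, sqrt(2) ~ 1.4142136
PP ~ 8 * 1.4142136 = 11.3137088
Rounded to 2 decimals: 11.31

11.31


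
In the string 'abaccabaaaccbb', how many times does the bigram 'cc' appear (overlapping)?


Scanning 'abaccabaaaccbb' for bigram 'cc':
  Position 0: 'ab' -> no
  Position 1: 'ba' -> no
  Position 2: 'ac' -> no
  Position 3: 'cc' -> MATCH
  Position 4: 'ca' -> no
  Position 5: 'ab' -> no
  Position 6: 'ba' -> no
  Position 7: 'aa' -> no
  Position 8: 'aa' -> no
  Position 9: 'ac' -> no
  Position 10: 'cc' -> MATCH
  Position 11: 'cb' -> no
  Position 12: 'bb' -> no
Total matches: 2

2
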